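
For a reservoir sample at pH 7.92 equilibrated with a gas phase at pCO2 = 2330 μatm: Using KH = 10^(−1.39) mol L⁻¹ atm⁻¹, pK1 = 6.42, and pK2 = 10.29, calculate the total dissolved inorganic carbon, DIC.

[CO2*] = KH · pCO2 = 10^(−1.39) × 2330×10^-6 = 9.492×10^-5 mol/L
α₀ = 1/(1 + K1/[H⁺] + K1K2/[H⁺]²) = 1/(1 + 10^+1.50 + 10^-0.87) = 0.03053
DIC = [CO2*]/α₀ = 9.492×10^-5 / 0.03053 = 3.11 mmol/L

DIC = 3.11 mmol/L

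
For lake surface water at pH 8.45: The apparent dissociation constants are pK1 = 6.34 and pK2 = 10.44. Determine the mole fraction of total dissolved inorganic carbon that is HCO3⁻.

α₁ = 1 / (1 + [H⁺]/K1 + K2/[H⁺]) = 1 / (1 + 10^-2.11 + 10^-1.99)
   = 1 / (1 + 0.0077625 + 0.010233) = 1/1.0180 = 0.9823

α₁ = 0.982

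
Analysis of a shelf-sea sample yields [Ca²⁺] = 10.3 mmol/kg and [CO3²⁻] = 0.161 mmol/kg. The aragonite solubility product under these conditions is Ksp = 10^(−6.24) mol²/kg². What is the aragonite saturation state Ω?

Ω = 2.88

Ksp = 10^(−6.24) = 5.754×10^-7
Ω = [Ca²⁺][CO3²⁻]/Ksp = (10.3×10^-3)(0.161×10^-3) / 5.754×10^-7 = 2.88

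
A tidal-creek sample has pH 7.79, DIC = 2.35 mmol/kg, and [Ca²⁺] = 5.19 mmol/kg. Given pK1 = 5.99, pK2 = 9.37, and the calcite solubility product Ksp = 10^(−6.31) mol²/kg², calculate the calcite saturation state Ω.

α₂ = 1 / (1 + [H⁺]/K2 + [H⁺]²/(K1K2)) = 1 / (1 + 10^+1.58 + 10^-0.22)
   = 1 / (1 + 38.019 + 0.60256) = 1/39.621 = 0.02524
[CO3²⁻] = α₂ × DIC = 0.02524 × 2.35 = 0.05931 mmol/kg
Ksp = 10^(−6.31) = 4.898×10^-7
Ω = [Ca²⁺][CO3²⁻]/Ksp = (5.19×10^-3)(5.931×10^-5) / 4.898×10^-7 = 0.628

Ω = 0.628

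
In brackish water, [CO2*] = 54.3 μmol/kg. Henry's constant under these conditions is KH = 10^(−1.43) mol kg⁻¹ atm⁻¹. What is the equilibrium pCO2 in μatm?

KH = 10^(−1.43) = 3.715×10^-2 mol kg⁻¹ atm⁻¹
pCO2 = [CO2*]/KH = 54.3×10^-6 / 3.715×10^-2 = 1.46×10^-3 atm = 1460 μatm

pCO2 = 1460 μatm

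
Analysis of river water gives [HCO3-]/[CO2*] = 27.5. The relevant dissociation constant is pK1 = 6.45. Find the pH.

pH = 7.89

From K1 = [H⁺][HCO3-]/[CO2*]:  pH = pK1 + log₁₀([HCO3-]/[CO2*])
log₁₀(27.5) = +1.439
pH = 6.45 + (+1.439) = 7.89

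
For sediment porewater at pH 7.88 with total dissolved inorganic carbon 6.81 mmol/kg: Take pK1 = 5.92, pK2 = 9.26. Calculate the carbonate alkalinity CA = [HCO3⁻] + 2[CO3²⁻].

CA = [HCO3⁻] + 2[CO3²⁻] = (α₁ + 2α₂)·DIC
At pH 7.88: [H⁺]/K1 = 10^-1.96 = 0.010965, K2/[H⁺] = 10^-1.38 = 0.041687
α₁ = 1/(1 + 0.010965 + 0.041687) = 1/1.0527 = 0.9500; α₂ = α₁·K2/[H⁺] = 0.03960
α₁ + 2α₂ = 1.0292
CA = 1.0292 × 6.81 = 7.01 mmol/kg

CA = 7.01 mmol/kg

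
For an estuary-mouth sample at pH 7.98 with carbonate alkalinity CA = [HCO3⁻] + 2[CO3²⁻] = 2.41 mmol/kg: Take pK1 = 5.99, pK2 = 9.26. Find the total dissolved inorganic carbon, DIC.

DIC = 2.32 mmol/kg

CA = [HCO3⁻] + 2[CO3²⁻] = (α₁ + 2α₂)·DIC
At pH 7.98: [H⁺]/K1 = 10^-1.99 = 0.010233, K2/[H⁺] = 10^-1.28 = 0.052481
α₁ = 1/(1 + 0.010233 + 0.052481) = 1/1.0627 = 0.9410; α₂ = α₁·K2/[H⁺] = 0.04938
α₁ + 2α₂ = 1.0398
DIC = CA / (α₁ + 2α₂) = 2.41 / 1.0398 = 2.32 mmol/kg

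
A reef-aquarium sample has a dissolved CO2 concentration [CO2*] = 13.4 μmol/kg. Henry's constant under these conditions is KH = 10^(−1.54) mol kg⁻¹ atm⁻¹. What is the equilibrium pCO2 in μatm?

pCO2 = 465 μatm

KH = 10^(−1.54) = 2.884×10^-2 mol kg⁻¹ atm⁻¹
pCO2 = [CO2*]/KH = 13.4×10^-6 / 2.884×10^-2 = 4.65×10^-4 atm = 465 μatm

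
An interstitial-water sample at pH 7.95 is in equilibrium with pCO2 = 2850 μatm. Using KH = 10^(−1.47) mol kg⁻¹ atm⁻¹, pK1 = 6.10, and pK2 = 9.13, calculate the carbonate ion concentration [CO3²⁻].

[CO2*] = KH · pCO2 = 10^(−1.47) × 2850×10^-6 = 9.657×10^-5 mol/kg
α₀ = 1/(1 + K1/[H⁺] + K1K2/[H⁺]²) = 1/(1 + 10^+1.85 + 10^+0.67) = 0.01308
DIC = [CO2*]/α₀ = 9.657×10^-5 / 0.01308 = 7.385 mmol/kg
[CO3²⁻] = α₂·DIC; α₂ = 0.06116, so [CO3²⁻] = 0.06116 × 7.385 = 0.452 mmol/kg

[CO3²⁻] = 0.452 mmol/kg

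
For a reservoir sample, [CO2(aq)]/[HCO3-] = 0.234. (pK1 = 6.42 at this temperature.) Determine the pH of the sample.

From K1 = [H⁺][HCO3-]/[CO2(aq)]:  pH = pK1 − log₁₀([CO2(aq)]/[HCO3-])
log₁₀(0.234) = -0.631
pH = 6.42 − (-0.631) = 7.05

pH = 7.05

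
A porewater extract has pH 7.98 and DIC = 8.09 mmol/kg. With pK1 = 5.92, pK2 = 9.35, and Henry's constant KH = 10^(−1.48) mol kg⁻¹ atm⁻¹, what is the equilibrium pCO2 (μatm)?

α₀ = 1 / (1 + K1/[H⁺] + K1K2/[H⁺]²) = 1 / (1 + 10^+2.06 + 10^+0.69)
   = 1 / (1 + 114.82 + 4.8978) = 1/120.71 = 0.008284
[CO2*] = α₀ × DIC = 0.008284 × 8.09 = 0.06702 mmol/kg
pCO2 = [CO2*]/KH = 6.702×10^-5 / 3.311×10^-2 = 2020 μatm

pCO2 = 2020 μatm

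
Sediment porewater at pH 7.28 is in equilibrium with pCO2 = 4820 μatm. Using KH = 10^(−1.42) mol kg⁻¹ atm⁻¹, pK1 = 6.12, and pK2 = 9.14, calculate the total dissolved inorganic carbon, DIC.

[CO2*] = KH · pCO2 = 10^(−1.42) × 4820×10^-6 = 1.833×10^-4 mol/kg
α₀ = 1/(1 + K1/[H⁺] + K1K2/[H⁺]²) = 1/(1 + 10^+1.16 + 10^-0.70) = 0.06388
DIC = [CO2*]/α₀ = 1.833×10^-4 / 0.06388 = 2.87 mmol/kg

DIC = 2.87 mmol/kg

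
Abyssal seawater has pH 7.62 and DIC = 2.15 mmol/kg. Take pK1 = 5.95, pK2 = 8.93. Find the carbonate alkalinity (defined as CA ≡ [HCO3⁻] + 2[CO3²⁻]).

CA = [HCO3⁻] + 2[CO3²⁻] = (α₁ + 2α₂)·DIC
At pH 7.62: [H⁺]/K1 = 10^-1.67 = 0.021380, K2/[H⁺] = 10^-1.31 = 0.048978
α₁ = 1/(1 + 0.021380 + 0.048978) = 1/1.0704 = 0.9343; α₂ = α₁·K2/[H⁺] = 0.04576
α₁ + 2α₂ = 1.0258
CA = 1.0258 × 2.15 = 2.21 mmol/kg

CA = 2.21 mmol/kg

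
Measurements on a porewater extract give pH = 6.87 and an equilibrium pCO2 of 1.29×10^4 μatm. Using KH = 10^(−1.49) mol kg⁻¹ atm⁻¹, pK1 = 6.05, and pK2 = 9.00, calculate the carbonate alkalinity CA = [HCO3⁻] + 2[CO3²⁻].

[CO2*] = KH · pCO2 = 10^(−1.49) × 1.29×10^4×10^-6 = 4.174×10^-4 mol/kg
α₀ = 1/(1 + K1/[H⁺] + K1K2/[H⁺]²) = 1/(1 + 10^+0.82 + 10^-1.31) = 0.1306
DIC = [CO2*]/α₀ = 4.174×10^-4 / 0.1306 = 3.196 mmol/kg
CA = (α₁ + 2α₂)·DIC = (0.8630 + 2×0.006397) × 3.196 = 2.80 mmol/kg

CA = 2.80 mmol/kg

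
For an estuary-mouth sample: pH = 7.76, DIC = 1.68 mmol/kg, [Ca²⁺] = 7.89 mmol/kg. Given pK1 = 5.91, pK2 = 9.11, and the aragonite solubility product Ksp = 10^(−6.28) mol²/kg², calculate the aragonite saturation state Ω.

α₂ = 1 / (1 + [H⁺]/K2 + [H⁺]²/(K1K2)) = 1 / (1 + 10^+1.35 + 10^-0.50)
   = 1 / (1 + 22.387 + 0.31623) = 1/23.703 = 0.04219
[CO3²⁻] = α₂ × DIC = 0.04219 × 1.68 = 0.07088 mmol/kg
Ksp = 10^(−6.28) = 5.248×10^-7
Ω = [Ca²⁺][CO3²⁻]/Ksp = (7.89×10^-3)(7.088×10^-5) / 5.248×10^-7 = 1.07

Ω = 1.07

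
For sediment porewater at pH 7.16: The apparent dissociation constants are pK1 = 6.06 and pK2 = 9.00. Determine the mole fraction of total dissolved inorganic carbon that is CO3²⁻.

α₂ = 0.0132

α₂ = 1 / (1 + [H⁺]/K2 + [H⁺]²/(K1K2)) = 1 / (1 + 10^+1.84 + 10^+0.74)
   = 1 / (1 + 69.183 + 5.4954) = 1/75.679 = 0.01321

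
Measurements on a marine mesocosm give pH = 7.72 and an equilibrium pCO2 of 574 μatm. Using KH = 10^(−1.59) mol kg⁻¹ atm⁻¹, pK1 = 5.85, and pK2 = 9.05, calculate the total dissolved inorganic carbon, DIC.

DIC = 1.16 mmol/kg

[CO2*] = KH · pCO2 = 10^(−1.59) × 574×10^-6 = 1.475×10^-5 mol/kg
α₀ = 1/(1 + K1/[H⁺] + K1K2/[H⁺]²) = 1/(1 + 10^+1.87 + 10^+0.54) = 0.01272
DIC = [CO2*]/α₀ = 1.475×10^-5 / 0.01272 = 1.16 mmol/kg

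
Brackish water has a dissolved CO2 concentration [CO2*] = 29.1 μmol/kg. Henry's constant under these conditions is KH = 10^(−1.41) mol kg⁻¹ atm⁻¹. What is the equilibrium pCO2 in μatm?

KH = 10^(−1.41) = 3.890×10^-2 mol kg⁻¹ atm⁻¹
pCO2 = [CO2*]/KH = 29.1×10^-6 / 3.890×10^-2 = 7.48×10^-4 atm = 748 μatm

pCO2 = 748 μatm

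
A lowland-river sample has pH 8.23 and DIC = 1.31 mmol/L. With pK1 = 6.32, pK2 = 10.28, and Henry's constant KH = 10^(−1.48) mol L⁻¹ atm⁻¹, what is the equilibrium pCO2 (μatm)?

α₀ = 1 / (1 + K1/[H⁺] + K1K2/[H⁺]²) = 1 / (1 + 10^+1.91 + 10^-0.14)
   = 1 / (1 + 81.283 + 0.72444) = 1/83.007 = 0.01205
[CO2*] = α₀ × DIC = 0.01205 × 1.31 = 0.01578 mmol/L = 15.78 μmol/L
pCO2 = [CO2*]/KH = 1.578×10^-5 / 3.311×10^-2 = 477 μatm

pCO2 = 477 μatm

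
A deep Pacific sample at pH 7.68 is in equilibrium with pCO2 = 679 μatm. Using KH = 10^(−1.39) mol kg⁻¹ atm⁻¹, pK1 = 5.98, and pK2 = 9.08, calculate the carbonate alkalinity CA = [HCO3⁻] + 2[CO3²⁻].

CA = 1.50 mmol/kg

[CO2*] = KH · pCO2 = 10^(−1.39) × 679×10^-6 = 2.766×10^-5 mol/kg
α₀ = 1/(1 + K1/[H⁺] + K1K2/[H⁺]²) = 1/(1 + 10^+1.70 + 10^+0.30) = 0.01883
DIC = [CO2*]/α₀ = 2.766×10^-5 / 0.01883 = 1.469 mmol/kg
CA = (α₁ + 2α₂)·DIC = (0.9436 + 2×0.03757) × 1.469 = 1.50 mmol/kg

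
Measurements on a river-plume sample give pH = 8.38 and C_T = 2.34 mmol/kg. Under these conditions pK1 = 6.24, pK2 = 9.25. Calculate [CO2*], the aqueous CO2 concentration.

[CO2*] = 14.8 μmol/kg

α₀ = 1 / (1 + K1/[H⁺] + K1K2/[H⁺]²) = 1 / (1 + 10^+2.14 + 10^+1.27)
   = 1 / (1 + 138.04 + 18.621) = 1/157.66 = 0.006343
[CO2*] = α₀ × DIC = 0.006343 × 2.34 = 0.0148 mmol/kg = 14.8 μmol/kg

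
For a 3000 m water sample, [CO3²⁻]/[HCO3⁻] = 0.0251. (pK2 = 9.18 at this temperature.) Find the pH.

From K2 = [H⁺][CO3²⁻]/[HCO3⁻]:  pH = pK2 + log₁₀([CO3²⁻]/[HCO3⁻])
log₁₀(0.0251) = -1.600
pH = 9.18 + (-1.600) = 7.58

pH = 7.58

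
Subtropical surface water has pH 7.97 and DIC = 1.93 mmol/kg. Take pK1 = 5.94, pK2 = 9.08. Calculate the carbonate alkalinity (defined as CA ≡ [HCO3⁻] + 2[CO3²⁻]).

CA = 2.05 mmol/kg

CA = [HCO3⁻] + 2[CO3²⁻] = (α₁ + 2α₂)·DIC
At pH 7.97: [H⁺]/K1 = 10^-2.03 = 0.0093325, K2/[H⁺] = 10^-1.11 = 0.077625
α₁ = 1/(1 + 0.0093325 + 0.077625) = 1/1.0870 = 0.9200; α₂ = α₁·K2/[H⁺] = 0.07141
α₁ + 2α₂ = 1.0628
CA = 1.0628 × 1.93 = 2.05 mmol/kg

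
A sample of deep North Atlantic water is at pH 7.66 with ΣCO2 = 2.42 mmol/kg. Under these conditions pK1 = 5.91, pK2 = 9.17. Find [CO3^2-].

α₂ = 1 / (1 + [H⁺]/K2 + [H⁺]²/(K1K2)) = 1 / (1 + 10^+1.51 + 10^-0.24)
   = 1 / (1 + 32.359 + 0.57544) = 1/33.935 = 0.02947
[CO3²⁻] = α₂ × DIC = 0.02947 × 2.42 = 0.0713 mmol/kg

[CO3²⁻] = 0.0713 mmol/kg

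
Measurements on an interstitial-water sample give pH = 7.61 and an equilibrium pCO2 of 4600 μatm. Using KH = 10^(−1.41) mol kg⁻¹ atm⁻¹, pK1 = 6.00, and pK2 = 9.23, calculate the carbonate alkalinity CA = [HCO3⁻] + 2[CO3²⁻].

CA = 7.64 mmol/kg

[CO2*] = KH · pCO2 = 10^(−1.41) × 4600×10^-6 = 1.790×10^-4 mol/kg
α₀ = 1/(1 + K1/[H⁺] + K1K2/[H⁺]²) = 1/(1 + 10^+1.61 + 10^-0.01) = 0.02341
DIC = [CO2*]/α₀ = 1.790×10^-4 / 0.02341 = 7.644 mmol/kg
CA = (α₁ + 2α₂)·DIC = (0.9537 + 2×0.02288) × 7.644 = 7.64 mmol/kg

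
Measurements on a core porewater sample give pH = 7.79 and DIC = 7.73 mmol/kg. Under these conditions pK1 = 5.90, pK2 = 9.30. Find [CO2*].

α₀ = 1 / (1 + K1/[H⁺] + K1K2/[H⁺]²) = 1 / (1 + 10^+1.89 + 10^+0.38)
   = 1 / (1 + 77.625 + 2.3988) = 1/81.024 = 0.01234
[CO2*] = α₀ × DIC = 0.01234 × 7.73 = 0.0954 mmol/kg

[CO2*] = 0.0954 mmol/kg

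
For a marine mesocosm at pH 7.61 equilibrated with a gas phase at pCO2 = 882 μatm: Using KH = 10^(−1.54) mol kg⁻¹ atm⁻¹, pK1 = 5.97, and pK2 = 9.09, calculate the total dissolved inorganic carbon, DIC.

[CO2*] = KH · pCO2 = 10^(−1.54) × 882×10^-6 = 2.544×10^-5 mol/kg
α₀ = 1/(1 + K1/[H⁺] + K1K2/[H⁺]²) = 1/(1 + 10^+1.64 + 10^+0.16) = 0.02169
DIC = [CO2*]/α₀ = 2.544×10^-5 / 0.02169 = 1.17 mmol/kg

DIC = 1.17 mmol/kg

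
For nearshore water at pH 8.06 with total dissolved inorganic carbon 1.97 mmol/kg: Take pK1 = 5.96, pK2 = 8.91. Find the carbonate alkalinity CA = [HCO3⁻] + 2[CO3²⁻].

CA = 2.20 mmol/kg

CA = [HCO3⁻] + 2[CO3²⁻] = (α₁ + 2α₂)·DIC
At pH 8.06: [H⁺]/K1 = 10^-2.10 = 0.0079433, K2/[H⁺] = 10^-0.85 = 0.14125
α₁ = 1/(1 + 0.0079433 + 0.14125) = 1/1.1492 = 0.8702; α₂ = α₁·K2/[H⁺] = 0.1229
α₁ + 2α₂ = 1.1160
CA = 1.1160 × 1.97 = 2.20 mmol/kg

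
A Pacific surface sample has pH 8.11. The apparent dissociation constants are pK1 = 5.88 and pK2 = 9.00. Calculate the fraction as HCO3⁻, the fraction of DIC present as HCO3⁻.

α₁ = 0.881

α₁ = 1 / (1 + [H⁺]/K1 + K2/[H⁺]) = 1 / (1 + 10^-2.23 + 10^-0.89)
   = 1 / (1 + 0.0058884 + 0.12882) = 1/1.1347 = 0.8813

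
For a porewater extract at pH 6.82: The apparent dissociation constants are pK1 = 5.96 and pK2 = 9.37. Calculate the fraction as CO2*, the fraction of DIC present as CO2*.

α₀ = 1 / (1 + K1/[H⁺] + K1K2/[H⁺]²) = 1 / (1 + 10^+0.86 + 10^-1.69)
   = 1 / (1 + 7.2444 + 0.020417) = 1/8.2648 = 0.1210

α₀ = 0.121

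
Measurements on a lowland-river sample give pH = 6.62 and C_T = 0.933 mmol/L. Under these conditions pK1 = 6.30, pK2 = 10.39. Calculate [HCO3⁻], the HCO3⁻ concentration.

[HCO3⁻] = 0.631 mmol/L

α₁ = 1 / (1 + [H⁺]/K1 + K2/[H⁺]) = 1 / (1 + 10^-0.32 + 10^-3.77)
   = 1 / (1 + 0.47863 + 0.00016982) = 1/1.4788 = 0.6762
[HCO3⁻] = α₁ × DIC = 0.6762 × 0.933 = 0.631 mmol/L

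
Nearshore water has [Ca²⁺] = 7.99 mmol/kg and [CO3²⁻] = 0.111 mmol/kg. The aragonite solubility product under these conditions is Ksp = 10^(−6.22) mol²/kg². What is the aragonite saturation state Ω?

Ω = 1.47

Ksp = 10^(−6.22) = 6.026×10^-7
Ω = [Ca²⁺][CO3²⁻]/Ksp = (7.99×10^-3)(0.111×10^-3) / 6.026×10^-7 = 1.47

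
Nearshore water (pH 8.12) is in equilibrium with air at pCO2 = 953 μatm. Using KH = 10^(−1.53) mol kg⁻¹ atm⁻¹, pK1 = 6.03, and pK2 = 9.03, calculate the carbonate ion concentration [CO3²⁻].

[CO3²⁻] = 0.426 mmol/kg

[CO2*] = KH · pCO2 = 10^(−1.53) × 953×10^-6 = 2.813×10^-5 mol/kg
α₀ = 1/(1 + K1/[H⁺] + K1K2/[H⁺]²) = 1/(1 + 10^+2.09 + 10^+1.18) = 0.007186
DIC = [CO2*]/α₀ = 2.813×10^-5 / 0.007186 = 3.914 mmol/kg
[CO3²⁻] = α₂·DIC; α₂ = 0.1088, so [CO3²⁻] = 0.1088 × 3.914 = 0.426 mmol/kg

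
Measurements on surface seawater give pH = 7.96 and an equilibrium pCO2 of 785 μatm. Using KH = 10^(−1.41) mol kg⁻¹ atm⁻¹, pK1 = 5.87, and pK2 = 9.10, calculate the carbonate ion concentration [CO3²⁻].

[CO2*] = KH · pCO2 = 10^(−1.41) × 785×10^-6 = 3.054×10^-5 mol/kg
α₀ = 1/(1 + K1/[H⁺] + K1K2/[H⁺]²) = 1/(1 + 10^+2.09 + 10^+0.95) = 0.007522
DIC = [CO2*]/α₀ = 3.054×10^-5 / 0.007522 = 4.060 mmol/kg
[CO3²⁻] = α₂·DIC; α₂ = 0.06704, so [CO3²⁻] = 0.06704 × 4.060 = 0.272 mmol/kg

[CO3²⁻] = 0.272 mmol/kg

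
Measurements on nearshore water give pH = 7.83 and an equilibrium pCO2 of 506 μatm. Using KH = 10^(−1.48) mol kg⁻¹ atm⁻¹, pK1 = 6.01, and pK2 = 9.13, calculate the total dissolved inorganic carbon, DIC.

DIC = 1.18 mmol/kg

[CO2*] = KH · pCO2 = 10^(−1.48) × 506×10^-6 = 1.676×10^-5 mol/kg
α₀ = 1/(1 + K1/[H⁺] + K1K2/[H⁺]²) = 1/(1 + 10^+1.82 + 10^+0.52) = 0.01421
DIC = [CO2*]/α₀ = 1.676×10^-5 / 0.01421 = 1.18 mmol/kg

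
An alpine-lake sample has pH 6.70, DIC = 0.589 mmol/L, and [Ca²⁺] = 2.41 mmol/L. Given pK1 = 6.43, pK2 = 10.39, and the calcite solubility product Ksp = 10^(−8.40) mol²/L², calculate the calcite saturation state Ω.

α₂ = 1 / (1 + [H⁺]/K2 + [H⁺]²/(K1K2)) = 1 / (1 + 10^+3.69 + 10^+3.42)
   = 1 / (1 + 4897.8 + 2630.3) = 1/7529.1 = 0.0001328
[CO3²⁻] = α₂ × DIC = 0.0001328 × 0.589 = 7.823×10^-5 mmol/L = 0.07823 μmol/L
Ksp = 10^(−8.40) = 3.981×10^-9
Ω = [Ca²⁺][CO3²⁻]/Ksp = (2.41×10^-3)(7.823×10^-8) / 3.981×10^-9 = 0.0474

Ω = 0.0474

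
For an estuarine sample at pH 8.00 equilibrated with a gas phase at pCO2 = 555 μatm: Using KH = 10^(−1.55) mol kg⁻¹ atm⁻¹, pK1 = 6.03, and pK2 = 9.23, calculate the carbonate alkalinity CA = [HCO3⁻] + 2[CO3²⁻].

[CO2*] = KH · pCO2 = 10^(−1.55) × 555×10^-6 = 1.564×10^-5 mol/kg
α₀ = 1/(1 + K1/[H⁺] + K1K2/[H⁺]²) = 1/(1 + 10^+1.97 + 10^+0.74) = 0.01002
DIC = [CO2*]/α₀ = 1.564×10^-5 / 0.01002 = 1.561 mmol/kg
CA = (α₁ + 2α₂)·DIC = (0.9349 + 2×0.05505) × 1.561 = 1.63 mmol/kg

CA = 1.63 mmol/kg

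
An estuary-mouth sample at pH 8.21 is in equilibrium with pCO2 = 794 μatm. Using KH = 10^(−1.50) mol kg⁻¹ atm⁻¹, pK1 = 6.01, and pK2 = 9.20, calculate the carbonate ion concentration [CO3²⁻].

[CO2*] = KH · pCO2 = 10^(−1.50) × 794×10^-6 = 2.511×10^-5 mol/kg
α₀ = 1/(1 + K1/[H⁺] + K1K2/[H⁺]²) = 1/(1 + 10^+2.20 + 10^+1.21) = 0.005691
DIC = [CO2*]/α₀ = 2.511×10^-5 / 0.005691 = 4.412 mmol/kg
[CO3²⁻] = α₂·DIC; α₂ = 0.09230, so [CO3²⁻] = 0.09230 × 4.412 = 0.407 mmol/kg

[CO3²⁻] = 0.407 mmol/kg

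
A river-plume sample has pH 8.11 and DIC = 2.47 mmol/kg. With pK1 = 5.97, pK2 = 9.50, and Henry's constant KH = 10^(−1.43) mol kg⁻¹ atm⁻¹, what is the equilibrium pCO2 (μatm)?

pCO2 = 460 μatm

α₀ = 1 / (1 + K1/[H⁺] + K1K2/[H⁺]²) = 1 / (1 + 10^+2.14 + 10^+0.75)
   = 1 / (1 + 138.04 + 5.6234) = 1/144.66 = 0.006913
[CO2*] = α₀ × DIC = 0.006913 × 2.47 = 0.01707 mmol/kg = 17.07 μmol/kg
pCO2 = [CO2*]/KH = 1.707×10^-5 / 3.715×10^-2 = 460 μatm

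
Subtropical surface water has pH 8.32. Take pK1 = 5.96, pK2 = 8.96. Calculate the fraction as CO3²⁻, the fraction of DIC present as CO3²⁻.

α₂ = 0.186

α₂ = 1 / (1 + [H⁺]/K2 + [H⁺]²/(K1K2)) = 1 / (1 + 10^+0.64 + 10^-1.72)
   = 1 / (1 + 4.3652 + 0.019055) = 1/5.3842 = 0.1857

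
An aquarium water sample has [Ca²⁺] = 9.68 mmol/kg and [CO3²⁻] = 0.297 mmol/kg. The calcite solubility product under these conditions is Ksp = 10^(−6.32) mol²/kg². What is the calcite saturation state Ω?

Ω = 6.01

Ksp = 10^(−6.32) = 4.786×10^-7
Ω = [Ca²⁺][CO3²⁻]/Ksp = (9.68×10^-3)(0.297×10^-3) / 4.786×10^-7 = 6.01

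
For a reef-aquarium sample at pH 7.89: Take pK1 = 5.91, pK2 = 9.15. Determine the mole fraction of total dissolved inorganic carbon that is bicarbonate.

α₁ = 0.939

α₁ = 1 / (1 + [H⁺]/K1 + K2/[H⁺]) = 1 / (1 + 10^-1.98 + 10^-1.26)
   = 1 / (1 + 0.010471 + 0.054954) = 1/1.0654 = 0.9386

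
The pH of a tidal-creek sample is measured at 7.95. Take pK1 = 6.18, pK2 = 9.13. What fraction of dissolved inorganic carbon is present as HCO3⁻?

α₁ = 0.923

α₁ = 1 / (1 + [H⁺]/K1 + K2/[H⁺]) = 1 / (1 + 10^-1.77 + 10^-1.18)
   = 1 / (1 + 0.016982 + 0.066069) = 1/1.0831 = 0.9233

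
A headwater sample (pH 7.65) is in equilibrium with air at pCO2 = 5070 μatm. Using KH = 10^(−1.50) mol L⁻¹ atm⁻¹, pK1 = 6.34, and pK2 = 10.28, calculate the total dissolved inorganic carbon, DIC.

[CO2*] = KH · pCO2 = 10^(−1.50) × 5070×10^-6 = 1.603×10^-4 mol/L
α₀ = 1/(1 + K1/[H⁺] + K1K2/[H⁺]²) = 1/(1 + 10^+1.31 + 10^-1.32) = 0.04659
DIC = [CO2*]/α₀ = 1.603×10^-4 / 0.04659 = 3.44 mmol/L

DIC = 3.44 mmol/L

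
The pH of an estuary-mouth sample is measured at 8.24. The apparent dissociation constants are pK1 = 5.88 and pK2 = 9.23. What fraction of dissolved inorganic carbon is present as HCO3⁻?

α₁ = 0.904

α₁ = 1 / (1 + [H⁺]/K1 + K2/[H⁺]) = 1 / (1 + 10^-2.36 + 10^-0.99)
   = 1 / (1 + 0.0043652 + 0.10233) = 1/1.1067 = 0.9036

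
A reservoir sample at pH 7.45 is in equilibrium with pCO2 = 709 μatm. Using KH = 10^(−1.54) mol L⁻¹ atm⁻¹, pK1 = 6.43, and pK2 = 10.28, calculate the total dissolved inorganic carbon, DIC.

[CO2*] = KH · pCO2 = 10^(−1.54) × 709×10^-6 = 2.045×10^-5 mol/L
α₀ = 1/(1 + K1/[H⁺] + K1K2/[H⁺]²) = 1/(1 + 10^+1.02 + 10^-1.81) = 0.08706
DIC = [CO2*]/α₀ = 2.045×10^-5 / 0.08706 = 0.235 mmol/L

DIC = 0.235 mmol/L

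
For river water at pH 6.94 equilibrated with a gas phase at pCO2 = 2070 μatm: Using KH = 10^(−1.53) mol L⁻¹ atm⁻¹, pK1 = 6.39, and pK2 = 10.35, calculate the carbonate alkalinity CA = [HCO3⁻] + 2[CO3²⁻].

[CO2*] = KH · pCO2 = 10^(−1.53) × 2070×10^-6 = 6.109×10^-5 mol/L
α₀ = 1/(1 + K1/[H⁺] + K1K2/[H⁺]²) = 1/(1 + 10^+0.55 + 10^-2.86) = 0.2198
DIC = [CO2*]/α₀ = 6.109×10^-5 / 0.2198 = 0.2779 mmol/L
CA = (α₁ + 2α₂)·DIC = (0.7799 + 2×0.0003034) × 0.2779 = 0.217 mmol/L

CA = 0.217 mmol/L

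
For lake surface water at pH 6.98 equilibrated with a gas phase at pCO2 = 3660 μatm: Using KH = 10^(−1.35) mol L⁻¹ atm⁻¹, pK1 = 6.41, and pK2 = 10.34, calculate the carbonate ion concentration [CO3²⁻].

[CO3²⁻] = 0.265 μmol/L

[CO2*] = KH · pCO2 = 10^(−1.35) × 3660×10^-6 = 1.635×10^-4 mol/L
α₀ = 1/(1 + K1/[H⁺] + K1K2/[H⁺]²) = 1/(1 + 10^+0.57 + 10^-2.79) = 0.2120
DIC = [CO2*]/α₀ = 1.635×10^-4 / 0.2120 = 0.7712 mmol/L
[CO3²⁻] = α₂·DIC; α₂ = 0.0003438, so [CO3²⁻] = 0.0003438 × 0.7712 = 0.000265 mmol/L = 0.265 μmol/L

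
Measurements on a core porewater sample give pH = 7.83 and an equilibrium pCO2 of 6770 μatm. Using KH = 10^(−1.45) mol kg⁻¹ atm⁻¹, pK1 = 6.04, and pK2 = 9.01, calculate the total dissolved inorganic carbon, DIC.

[CO2*] = KH · pCO2 = 10^(−1.45) × 6770×10^-6 = 2.402×10^-4 mol/kg
α₀ = 1/(1 + K1/[H⁺] + K1K2/[H⁺]²) = 1/(1 + 10^+1.79 + 10^+0.61) = 0.01499
DIC = [CO2*]/α₀ = 2.402×10^-4 / 0.01499 = 16.0 mmol/kg

DIC = 16.0 mmol/kg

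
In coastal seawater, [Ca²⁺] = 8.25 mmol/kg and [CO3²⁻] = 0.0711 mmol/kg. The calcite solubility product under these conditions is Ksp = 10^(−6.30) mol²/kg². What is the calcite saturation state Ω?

Ksp = 10^(−6.30) = 5.012×10^-7
Ω = [Ca²⁺][CO3²⁻]/Ksp = (8.25×10^-3)(0.0711×10^-3) / 5.012×10^-7 = 1.17

Ω = 1.17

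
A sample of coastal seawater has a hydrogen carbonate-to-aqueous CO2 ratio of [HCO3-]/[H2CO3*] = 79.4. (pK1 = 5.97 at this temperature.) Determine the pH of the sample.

From K1 = [H⁺][HCO3-]/[H2CO3*]:  pH = pK1 + log₁₀([HCO3-]/[H2CO3*])
log₁₀(79.4) = +1.900
pH = 5.97 + (+1.900) = 7.87

pH = 7.87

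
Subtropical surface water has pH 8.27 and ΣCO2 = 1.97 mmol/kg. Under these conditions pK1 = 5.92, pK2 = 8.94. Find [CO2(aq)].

[CO2*] = 7.22 μmol/kg

α₀ = 1 / (1 + K1/[H⁺] + K1K2/[H⁺]²) = 1 / (1 + 10^+2.35 + 10^+1.68)
   = 1 / (1 + 223.87 + 47.863) = 1/272.74 = 0.003667
[CO2*] = α₀ × DIC = 0.003667 × 1.97 = 0.00722 mmol/kg = 7.22 μmol/kg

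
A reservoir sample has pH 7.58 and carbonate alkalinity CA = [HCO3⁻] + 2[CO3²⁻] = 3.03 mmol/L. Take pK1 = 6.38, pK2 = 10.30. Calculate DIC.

DIC = 3.21 mmol/L

CA = [HCO3⁻] + 2[CO3²⁻] = (α₁ + 2α₂)·DIC
At pH 7.58: [H⁺]/K1 = 10^-1.20 = 0.063096, K2/[H⁺] = 10^-2.72 = 0.0019055
α₁ = 1/(1 + 0.063096 + 0.0019055) = 1/1.0650 = 0.9390; α₂ = α₁·K2/[H⁺] = 0.001789
α₁ + 2α₂ = 0.9425
DIC = CA / (α₁ + 2α₂) = 3.03 / 0.9425 = 3.21 mmol/L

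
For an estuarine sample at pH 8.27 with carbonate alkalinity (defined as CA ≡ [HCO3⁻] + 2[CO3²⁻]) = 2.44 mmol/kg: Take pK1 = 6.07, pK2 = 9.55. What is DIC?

CA = [HCO3⁻] + 2[CO3²⁻] = (α₁ + 2α₂)·DIC
At pH 8.27: [H⁺]/K1 = 10^-2.20 = 0.0063096, K2/[H⁺] = 10^-1.28 = 0.052481
α₁ = 1/(1 + 0.0063096 + 0.052481) = 1/1.0588 = 0.9445; α₂ = α₁·K2/[H⁺] = 0.04957
α₁ + 2α₂ = 1.0436
DIC = CA / (α₁ + 2α₂) = 2.44 / 1.0436 = 2.34 mmol/kg

DIC = 2.34 mmol/kg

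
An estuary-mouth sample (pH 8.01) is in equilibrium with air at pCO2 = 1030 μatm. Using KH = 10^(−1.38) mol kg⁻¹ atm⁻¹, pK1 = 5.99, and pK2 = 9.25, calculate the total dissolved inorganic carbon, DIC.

[CO2*] = KH · pCO2 = 10^(−1.38) × 1030×10^-6 = 4.294×10^-5 mol/kg
α₀ = 1/(1 + K1/[H⁺] + K1K2/[H⁺]²) = 1/(1 + 10^+2.02 + 10^+0.78) = 0.008949
DIC = [CO2*]/α₀ = 4.294×10^-5 / 0.008949 = 4.80 mmol/kg

DIC = 4.80 mmol/kg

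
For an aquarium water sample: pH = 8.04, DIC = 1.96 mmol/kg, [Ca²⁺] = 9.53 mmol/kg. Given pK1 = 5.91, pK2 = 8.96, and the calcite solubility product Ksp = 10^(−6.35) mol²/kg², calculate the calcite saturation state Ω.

α₂ = 1 / (1 + [H⁺]/K2 + [H⁺]²/(K1K2)) = 1 / (1 + 10^+0.92 + 10^-1.21)
   = 1 / (1 + 8.3176 + 0.061660) = 1/9.3793 = 0.1066
[CO3²⁻] = α₂ × DIC = 0.1066 × 1.96 = 0.2090 mmol/kg
Ksp = 10^(−6.35) = 4.467×10^-7
Ω = [Ca²⁺][CO3²⁻]/Ksp = (9.53×10^-3)(2.090×10^-4) / 4.467×10^-7 = 4.46

Ω = 4.46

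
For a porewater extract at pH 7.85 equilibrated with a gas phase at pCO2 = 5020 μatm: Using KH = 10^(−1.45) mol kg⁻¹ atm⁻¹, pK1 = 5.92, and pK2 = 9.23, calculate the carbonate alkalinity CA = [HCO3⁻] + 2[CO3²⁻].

CA = 16.4 mmol/kg

[CO2*] = KH · pCO2 = 10^(−1.45) × 5020×10^-6 = 1.781×10^-4 mol/kg
α₀ = 1/(1 + K1/[H⁺] + K1K2/[H⁺]²) = 1/(1 + 10^+1.93 + 10^+0.55) = 0.01115
DIC = [CO2*]/α₀ = 1.781×10^-4 / 0.01115 = 15.97 mmol/kg
CA = (α₁ + 2α₂)·DIC = (0.9493 + 2×0.03957) × 15.97 = 16.4 mmol/kg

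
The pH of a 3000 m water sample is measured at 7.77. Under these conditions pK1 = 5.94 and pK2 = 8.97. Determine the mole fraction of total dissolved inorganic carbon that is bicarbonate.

α₁ = 0.928

α₁ = 1 / (1 + [H⁺]/K1 + K2/[H⁺]) = 1 / (1 + 10^-1.83 + 10^-1.20)
   = 1 / (1 + 0.014791 + 0.063096) = 1/1.0779 = 0.9277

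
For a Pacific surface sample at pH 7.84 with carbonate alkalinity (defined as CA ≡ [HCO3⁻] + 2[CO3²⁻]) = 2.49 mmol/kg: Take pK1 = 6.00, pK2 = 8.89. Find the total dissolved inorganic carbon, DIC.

CA = [HCO3⁻] + 2[CO3²⁻] = (α₁ + 2α₂)·DIC
At pH 7.84: [H⁺]/K1 = 10^-1.84 = 0.014454, K2/[H⁺] = 10^-1.05 = 0.089125
α₁ = 1/(1 + 0.014454 + 0.089125) = 1/1.1036 = 0.9061; α₂ = α₁·K2/[H⁺] = 0.08076
α₁ + 2α₂ = 1.0677
DIC = CA / (α₁ + 2α₂) = 2.49 / 1.0677 = 2.33 mmol/kg

DIC = 2.33 mmol/kg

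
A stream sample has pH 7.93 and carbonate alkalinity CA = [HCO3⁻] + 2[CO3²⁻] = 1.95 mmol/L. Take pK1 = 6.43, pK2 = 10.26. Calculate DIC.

DIC = 2.00 mmol/L

CA = [HCO3⁻] + 2[CO3²⁻] = (α₁ + 2α₂)·DIC
At pH 7.93: [H⁺]/K1 = 10^-1.50 = 0.031623, K2/[H⁺] = 10^-2.33 = 0.0046774
α₁ = 1/(1 + 0.031623 + 0.0046774) = 1/1.0363 = 0.9650; α₂ = α₁·K2/[H⁺] = 0.004514
α₁ + 2α₂ = 0.9740
DIC = CA / (α₁ + 2α₂) = 1.95 / 0.9740 = 2.00 mmol/L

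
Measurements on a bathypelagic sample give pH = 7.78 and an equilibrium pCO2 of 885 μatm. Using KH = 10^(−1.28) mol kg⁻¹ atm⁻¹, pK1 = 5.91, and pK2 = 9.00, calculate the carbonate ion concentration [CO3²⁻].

[CO2*] = KH · pCO2 = 10^(−1.28) × 885×10^-6 = 4.645×10^-5 mol/kg
α₀ = 1/(1 + K1/[H⁺] + K1K2/[H⁺]²) = 1/(1 + 10^+1.87 + 10^+0.65) = 0.01256
DIC = [CO2*]/α₀ = 4.645×10^-5 / 0.01256 = 3.697 mmol/kg
[CO3²⁻] = α₂·DIC; α₂ = 0.05612, so [CO3²⁻] = 0.05612 × 3.697 = 0.207 mmol/kg

[CO3²⁻] = 0.207 mmol/kg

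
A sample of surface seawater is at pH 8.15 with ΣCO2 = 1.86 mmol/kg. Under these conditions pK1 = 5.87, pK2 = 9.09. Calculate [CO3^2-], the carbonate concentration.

α₂ = 1 / (1 + [H⁺]/K2 + [H⁺]²/(K1K2)) = 1 / (1 + 10^+0.94 + 10^-1.34)
   = 1 / (1 + 8.7096 + 0.045709) = 1/9.7553 = 0.1025
[CO3²⁻] = α₂ × DIC = 0.1025 × 1.86 = 0.191 mmol/kg

[CO3²⁻] = 0.191 mmol/kg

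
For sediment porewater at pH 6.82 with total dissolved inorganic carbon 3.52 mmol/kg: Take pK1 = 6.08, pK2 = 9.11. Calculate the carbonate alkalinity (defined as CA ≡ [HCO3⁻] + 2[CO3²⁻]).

CA = 3.00 mmol/kg

CA = [HCO3⁻] + 2[CO3²⁻] = (α₁ + 2α₂)·DIC
At pH 6.82: [H⁺]/K1 = 10^-0.74 = 0.18197, K2/[H⁺] = 10^-2.29 = 0.0051286
α₁ = 1/(1 + 0.18197 + 0.0051286) = 1/1.1871 = 0.8424; α₂ = α₁·K2/[H⁺] = 0.004320
α₁ + 2α₂ = 0.8510
CA = 0.8510 × 3.52 = 3.00 mmol/kg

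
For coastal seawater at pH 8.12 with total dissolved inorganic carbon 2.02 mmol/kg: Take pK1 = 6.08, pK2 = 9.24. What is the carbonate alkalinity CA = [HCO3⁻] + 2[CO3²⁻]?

CA = 2.14 mmol/kg

CA = [HCO3⁻] + 2[CO3²⁻] = (α₁ + 2α₂)·DIC
At pH 8.12: [H⁺]/K1 = 10^-2.04 = 0.0091201, K2/[H⁺] = 10^-1.12 = 0.075858
α₁ = 1/(1 + 0.0091201 + 0.075858) = 1/1.0850 = 0.9217; α₂ = α₁·K2/[H⁺] = 0.06992
α₁ + 2α₂ = 1.0615
CA = 1.0615 × 2.02 = 2.14 mmol/kg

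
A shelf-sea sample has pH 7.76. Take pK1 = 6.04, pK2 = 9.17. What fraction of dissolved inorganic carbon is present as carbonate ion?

α₂ = 0.0368

α₂ = 1 / (1 + [H⁺]/K2 + [H⁺]²/(K1K2)) = 1 / (1 + 10^+1.41 + 10^-0.31)
   = 1 / (1 + 25.704 + 0.48978) = 1/27.194 = 0.03677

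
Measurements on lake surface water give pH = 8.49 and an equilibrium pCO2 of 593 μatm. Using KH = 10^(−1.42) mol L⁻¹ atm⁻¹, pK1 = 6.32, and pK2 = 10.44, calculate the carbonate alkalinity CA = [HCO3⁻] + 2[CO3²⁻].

[CO2*] = KH · pCO2 = 10^(−1.42) × 593×10^-6 = 2.255×10^-5 mol/L
α₀ = 1/(1 + K1/[H⁺] + K1K2/[H⁺]²) = 1/(1 + 10^+2.17 + 10^+0.22) = 0.006641
DIC = [CO2*]/α₀ = 2.255×10^-5 / 0.006641 = 3.395 mmol/L
CA = (α₁ + 2α₂)·DIC = (0.9823 + 2×0.01102) × 3.395 = 3.41 mmol/L

CA = 3.41 mmol/L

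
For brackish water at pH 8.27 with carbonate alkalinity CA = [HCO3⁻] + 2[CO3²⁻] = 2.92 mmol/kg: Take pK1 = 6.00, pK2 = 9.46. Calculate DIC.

DIC = 2.77 mmol/kg

CA = [HCO3⁻] + 2[CO3²⁻] = (α₁ + 2α₂)·DIC
At pH 8.27: [H⁺]/K1 = 10^-2.27 = 0.0053703, K2/[H⁺] = 10^-1.19 = 0.064565
α₁ = 1/(1 + 0.0053703 + 0.064565) = 1/1.0699 = 0.9346; α₂ = α₁·K2/[H⁺] = 0.06035
α₁ + 2α₂ = 1.0553
DIC = CA / (α₁ + 2α₂) = 2.92 / 1.0553 = 2.77 mmol/kg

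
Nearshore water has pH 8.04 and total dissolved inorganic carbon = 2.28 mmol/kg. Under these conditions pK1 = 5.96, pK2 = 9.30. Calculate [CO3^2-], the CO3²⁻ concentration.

α₂ = 1 / (1 + [H⁺]/K2 + [H⁺]²/(K1K2)) = 1 / (1 + 10^+1.26 + 10^-0.82)
   = 1 / (1 + 18.197 + 0.15136) = 1/19.348 = 0.05168
[CO3²⁻] = α₂ × DIC = 0.05168 × 2.28 = 0.118 mmol/kg

[CO3²⁻] = 0.118 mmol/kg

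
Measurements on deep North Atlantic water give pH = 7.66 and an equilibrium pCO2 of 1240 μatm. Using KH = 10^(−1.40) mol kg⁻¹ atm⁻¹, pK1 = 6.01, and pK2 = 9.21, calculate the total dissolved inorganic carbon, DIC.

[CO2*] = KH · pCO2 = 10^(−1.40) × 1240×10^-6 = 4.937×10^-5 mol/kg
α₀ = 1/(1 + K1/[H⁺] + K1K2/[H⁺]²) = 1/(1 + 10^+1.65 + 10^+0.10) = 0.02131
DIC = [CO2*]/α₀ = 4.937×10^-5 / 0.02131 = 2.32 mmol/kg

DIC = 2.32 mmol/kg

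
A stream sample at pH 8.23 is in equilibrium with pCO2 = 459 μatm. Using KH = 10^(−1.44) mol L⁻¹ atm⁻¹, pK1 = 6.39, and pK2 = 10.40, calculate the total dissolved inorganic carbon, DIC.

DIC = 1.18 mmol/L

[CO2*] = KH · pCO2 = 10^(−1.44) × 459×10^-6 = 1.667×10^-5 mol/L
α₀ = 1/(1 + K1/[H⁺] + K1K2/[H⁺]²) = 1/(1 + 10^+1.84 + 10^-0.33) = 0.01415
DIC = [CO2*]/α₀ = 1.667×10^-5 / 0.01415 = 1.18 mmol/L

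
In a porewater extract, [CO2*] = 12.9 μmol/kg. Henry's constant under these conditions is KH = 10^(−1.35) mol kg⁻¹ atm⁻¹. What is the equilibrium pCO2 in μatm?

pCO2 = 289 μatm

KH = 10^(−1.35) = 4.467×10^-2 mol kg⁻¹ atm⁻¹
pCO2 = [CO2*]/KH = 12.9×10^-6 / 4.467×10^-2 = 2.89×10^-4 atm = 289 μatm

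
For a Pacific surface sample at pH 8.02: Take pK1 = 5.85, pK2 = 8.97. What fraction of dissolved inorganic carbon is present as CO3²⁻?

α₂ = 0.100

α₂ = 1 / (1 + [H⁺]/K2 + [H⁺]²/(K1K2)) = 1 / (1 + 10^+0.95 + 10^-1.22)
   = 1 / (1 + 8.9125 + 0.060256) = 1/9.9728 = 0.1003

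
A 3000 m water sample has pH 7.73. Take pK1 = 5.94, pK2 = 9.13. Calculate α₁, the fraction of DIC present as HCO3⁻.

α₁ = 0.947

α₁ = 1 / (1 + [H⁺]/K1 + K2/[H⁺]) = 1 / (1 + 10^-1.79 + 10^-1.40)
   = 1 / (1 + 0.016218 + 0.039811) = 1/1.0560 = 0.9469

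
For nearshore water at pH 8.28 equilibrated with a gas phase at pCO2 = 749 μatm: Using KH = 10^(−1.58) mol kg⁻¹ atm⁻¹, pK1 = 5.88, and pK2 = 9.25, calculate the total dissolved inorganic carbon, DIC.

[CO2*] = KH · pCO2 = 10^(−1.58) × 749×10^-6 = 1.970×10^-5 mol/kg
α₀ = 1/(1 + K1/[H⁺] + K1K2/[H⁺]²) = 1/(1 + 10^+2.40 + 10^+1.43) = 0.003583
DIC = [CO2*]/α₀ = 1.970×10^-5 / 0.003583 = 5.50 mmol/kg

DIC = 5.50 mmol/kg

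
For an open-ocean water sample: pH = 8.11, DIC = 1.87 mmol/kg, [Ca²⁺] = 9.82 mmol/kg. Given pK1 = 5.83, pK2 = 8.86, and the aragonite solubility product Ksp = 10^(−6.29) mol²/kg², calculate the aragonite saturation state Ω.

Ω = 5.38

α₂ = 1 / (1 + [H⁺]/K2 + [H⁺]²/(K1K2)) = 1 / (1 + 10^+0.75 + 10^-1.53)
   = 1 / (1 + 5.6234 + 0.029512) = 1/6.6529 = 0.1503
[CO3²⁻] = α₂ × DIC = 0.1503 × 1.87 = 0.2811 mmol/kg
Ksp = 10^(−6.29) = 5.129×10^-7
Ω = [Ca²⁺][CO3²⁻]/Ksp = (9.82×10^-3)(2.811×10^-4) / 5.129×10^-7 = 5.38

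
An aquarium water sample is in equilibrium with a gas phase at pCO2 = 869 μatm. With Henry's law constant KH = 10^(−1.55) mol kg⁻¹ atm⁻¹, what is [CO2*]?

KH = 10^(−1.55) = 2.818×10^-2 mol kg⁻¹ atm⁻¹
[CO2*] = KH · pCO2 = 2.818×10^-2 × 869×10^-6 atm = 2.45×10^-5 mol/kg

[CO2*] = 24.5 μmol/kg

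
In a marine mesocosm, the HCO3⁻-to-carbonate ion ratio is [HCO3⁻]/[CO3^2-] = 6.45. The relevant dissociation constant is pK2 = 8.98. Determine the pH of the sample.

From K2 = [H⁺][CO3^2-]/[HCO3⁻]:  pH = pK2 − log₁₀([HCO3⁻]/[CO3^2-])
log₁₀(6.45) = +0.810
pH = 8.98 − (+0.810) = 8.17

pH = 8.17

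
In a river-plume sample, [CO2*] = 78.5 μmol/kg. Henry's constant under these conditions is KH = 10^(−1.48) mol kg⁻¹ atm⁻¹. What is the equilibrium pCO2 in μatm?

KH = 10^(−1.48) = 3.311×10^-2 mol kg⁻¹ atm⁻¹
pCO2 = [CO2*]/KH = 78.5×10^-6 / 3.311×10^-2 = 2.37×10^-3 atm = 2370 μatm

pCO2 = 2370 μatm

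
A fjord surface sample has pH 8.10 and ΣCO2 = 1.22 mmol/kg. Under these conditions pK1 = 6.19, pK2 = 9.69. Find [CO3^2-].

α₂ = 1 / (1 + [H⁺]/K2 + [H⁺]²/(K1K2)) = 1 / (1 + 10^+1.59 + 10^-0.32)
   = 1 / (1 + 38.905 + 0.47863) = 1/40.383 = 0.02476
[CO3²⁻] = α₂ × DIC = 0.02476 × 1.22 = 0.0302 mmol/kg

[CO3²⁻] = 0.0302 mmol/kg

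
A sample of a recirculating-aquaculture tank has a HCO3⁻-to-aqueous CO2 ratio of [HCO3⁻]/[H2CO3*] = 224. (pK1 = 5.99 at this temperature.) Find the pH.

From K1 = [H⁺][HCO3⁻]/[H2CO3*]:  pH = pK1 + log₁₀([HCO3⁻]/[H2CO3*])
log₁₀(224) = +2.350
pH = 5.99 + (+2.350) = 8.34

pH = 8.34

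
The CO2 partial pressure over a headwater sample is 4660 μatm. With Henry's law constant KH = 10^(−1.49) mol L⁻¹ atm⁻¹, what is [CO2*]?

[CO2*] = 151 μmol/L

KH = 10^(−1.49) = 3.236×10^-2 mol L⁻¹ atm⁻¹
[CO2*] = KH · pCO2 = 3.236×10^-2 × 4660×10^-6 atm = 1.51×10^-4 mol/L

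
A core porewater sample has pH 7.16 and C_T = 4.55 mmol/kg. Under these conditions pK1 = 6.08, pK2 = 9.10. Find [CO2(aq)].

[CO2*] = 0.346 mmol/kg

α₀ = 1 / (1 + K1/[H⁺] + K1K2/[H⁺]²) = 1 / (1 + 10^+1.08 + 10^-0.86)
   = 1 / (1 + 12.023 + 0.13804) = 1/13.161 = 0.07598
[CO2*] = α₀ × DIC = 0.07598 × 4.55 = 0.346 mmol/kg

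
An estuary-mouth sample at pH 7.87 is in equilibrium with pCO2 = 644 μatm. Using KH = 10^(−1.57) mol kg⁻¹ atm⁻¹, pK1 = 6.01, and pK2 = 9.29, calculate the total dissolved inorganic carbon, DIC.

DIC = 1.32 mmol/kg

[CO2*] = KH · pCO2 = 10^(−1.57) × 644×10^-6 = 1.733×10^-5 mol/kg
α₀ = 1/(1 + K1/[H⁺] + K1K2/[H⁺]²) = 1/(1 + 10^+1.86 + 10^+0.44) = 0.01312
DIC = [CO2*]/α₀ = 1.733×10^-5 / 0.01312 = 1.32 mmol/kg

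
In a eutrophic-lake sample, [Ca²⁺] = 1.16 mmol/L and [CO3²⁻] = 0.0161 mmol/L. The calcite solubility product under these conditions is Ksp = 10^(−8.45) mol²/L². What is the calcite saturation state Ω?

Ω = 5.26

Ksp = 10^(−8.45) = 3.548×10^-9
Ω = [Ca²⁺][CO3²⁻]/Ksp = (1.16×10^-3)(0.0161×10^-3) / 3.548×10^-9 = 5.26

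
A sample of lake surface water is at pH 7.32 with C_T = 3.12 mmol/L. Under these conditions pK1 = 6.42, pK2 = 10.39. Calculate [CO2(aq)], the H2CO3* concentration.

α₀ = 1 / (1 + K1/[H⁺] + K1K2/[H⁺]²) = 1 / (1 + 10^+0.90 + 10^-2.17)
   = 1 / (1 + 7.9433 + 0.0067608) = 1/8.9500 = 0.1117
[CO2*] = α₀ × DIC = 0.1117 × 3.12 = 0.349 mmol/L

[CO2*] = 0.349 mmol/L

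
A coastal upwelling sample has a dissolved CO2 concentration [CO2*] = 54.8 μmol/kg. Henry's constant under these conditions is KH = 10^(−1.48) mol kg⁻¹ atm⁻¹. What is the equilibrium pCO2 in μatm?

pCO2 = 1650 μatm

KH = 10^(−1.48) = 3.311×10^-2 mol kg⁻¹ atm⁻¹
pCO2 = [CO2*]/KH = 54.8×10^-6 / 3.311×10^-2 = 1.65×10^-3 atm = 1650 μatm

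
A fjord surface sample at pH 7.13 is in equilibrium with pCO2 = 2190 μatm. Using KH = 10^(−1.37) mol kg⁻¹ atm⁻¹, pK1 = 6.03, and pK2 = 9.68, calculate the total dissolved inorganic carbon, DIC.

[CO2*] = KH · pCO2 = 10^(−1.37) × 2190×10^-6 = 9.342×10^-5 mol/kg
α₀ = 1/(1 + K1/[H⁺] + K1K2/[H⁺]²) = 1/(1 + 10^+1.10 + 10^-1.45) = 0.07340
DIC = [CO2*]/α₀ = 9.342×10^-5 / 0.07340 = 1.27 mmol/kg

DIC = 1.27 mmol/kg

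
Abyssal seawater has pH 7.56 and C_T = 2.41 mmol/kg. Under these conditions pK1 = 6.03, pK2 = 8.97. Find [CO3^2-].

α₂ = 1 / (1 + [H⁺]/K2 + [H⁺]²/(K1K2)) = 1 / (1 + 10^+1.41 + 10^-0.12)
   = 1 / (1 + 25.704 + 0.75858) = 1/27.463 = 0.03641
[CO3²⁻] = α₂ × DIC = 0.03641 × 2.41 = 0.0878 mmol/kg

[CO3²⁻] = 0.0878 mmol/kg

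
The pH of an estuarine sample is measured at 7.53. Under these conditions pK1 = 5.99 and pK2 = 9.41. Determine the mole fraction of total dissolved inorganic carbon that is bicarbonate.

α₁ = 1 / (1 + [H⁺]/K1 + K2/[H⁺]) = 1 / (1 + 10^-1.54 + 10^-1.88)
   = 1 / (1 + 0.028840 + 0.013183) = 1/1.0420 = 0.9597

α₁ = 0.960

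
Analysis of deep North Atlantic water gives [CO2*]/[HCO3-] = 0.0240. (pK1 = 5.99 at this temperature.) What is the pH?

From K1 = [H⁺][HCO3-]/[CO2*]:  pH = pK1 − log₁₀([CO2*]/[HCO3-])
log₁₀(0.0240) = -1.620
pH = 5.99 − (-1.620) = 7.61

pH = 7.61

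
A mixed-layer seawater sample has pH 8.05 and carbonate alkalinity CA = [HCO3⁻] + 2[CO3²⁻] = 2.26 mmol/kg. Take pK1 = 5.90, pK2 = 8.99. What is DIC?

CA = [HCO3⁻] + 2[CO3²⁻] = (α₁ + 2α₂)·DIC
At pH 8.05: [H⁺]/K1 = 10^-2.15 = 0.0070795, K2/[H⁺] = 10^-0.94 = 0.11482
α₁ = 1/(1 + 0.0070795 + 0.11482) = 1/1.1219 = 0.8913; α₂ = α₁·K2/[H⁺] = 0.1023
α₁ + 2α₂ = 1.0960
DIC = CA / (α₁ + 2α₂) = 2.26 / 1.0960 = 2.06 mmol/kg

DIC = 2.06 mmol/kg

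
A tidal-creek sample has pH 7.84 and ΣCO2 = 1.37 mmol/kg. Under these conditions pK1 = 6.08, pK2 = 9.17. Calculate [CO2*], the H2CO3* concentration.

α₀ = 1 / (1 + K1/[H⁺] + K1K2/[H⁺]²) = 1 / (1 + 10^+1.76 + 10^+0.43)
   = 1 / (1 + 57.544 + 2.6915) = 1/61.236 = 0.01633
[CO2*] = α₀ × DIC = 0.01633 × 1.37 = 0.0224 mmol/kg

[CO2*] = 0.0224 mmol/kg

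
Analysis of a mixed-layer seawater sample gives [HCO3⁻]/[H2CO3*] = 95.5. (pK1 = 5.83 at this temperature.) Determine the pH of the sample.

pH = 7.81

From K1 = [H⁺][HCO3⁻]/[H2CO3*]:  pH = pK1 + log₁₀([HCO3⁻]/[H2CO3*])
log₁₀(95.5) = +1.980
pH = 5.83 + (+1.980) = 7.81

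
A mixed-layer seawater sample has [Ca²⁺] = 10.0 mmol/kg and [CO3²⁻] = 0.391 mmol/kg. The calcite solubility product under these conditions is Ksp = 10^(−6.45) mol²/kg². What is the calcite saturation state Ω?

Ksp = 10^(−6.45) = 3.548×10^-7
Ω = [Ca²⁺][CO3²⁻]/Ksp = (10.0×10^-3)(0.391×10^-3) / 3.548×10^-7 = 11.0

Ω = 11.0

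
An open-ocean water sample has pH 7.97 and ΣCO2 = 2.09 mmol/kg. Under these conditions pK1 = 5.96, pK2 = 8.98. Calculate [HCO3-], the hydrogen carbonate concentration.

[HCO3⁻] = 1.89 mmol/kg

α₁ = 1 / (1 + [H⁺]/K1 + K2/[H⁺]) = 1 / (1 + 10^-2.01 + 10^-1.01)
   = 1 / (1 + 0.0097724 + 0.097724) = 1/1.1075 = 0.9029
[HCO3⁻] = α₁ × DIC = 0.9029 × 2.09 = 1.89 mmol/kg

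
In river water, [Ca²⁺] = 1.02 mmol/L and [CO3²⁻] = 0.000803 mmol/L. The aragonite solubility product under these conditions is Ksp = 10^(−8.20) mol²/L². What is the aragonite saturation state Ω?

Ω = 0.130

Ksp = 10^(−8.20) = 6.310×10^-9
Ω = [Ca²⁺][CO3²⁻]/Ksp = (1.02×10^-3)(0.000803×10^-3) / 6.310×10^-9 = 0.130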